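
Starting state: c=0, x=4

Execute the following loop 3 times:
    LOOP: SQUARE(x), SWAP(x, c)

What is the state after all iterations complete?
c=256, x=0

Iteration trace:
Start: c=0, x=4
After iteration 1: c=16, x=0
After iteration 2: c=0, x=16
After iteration 3: c=256, x=0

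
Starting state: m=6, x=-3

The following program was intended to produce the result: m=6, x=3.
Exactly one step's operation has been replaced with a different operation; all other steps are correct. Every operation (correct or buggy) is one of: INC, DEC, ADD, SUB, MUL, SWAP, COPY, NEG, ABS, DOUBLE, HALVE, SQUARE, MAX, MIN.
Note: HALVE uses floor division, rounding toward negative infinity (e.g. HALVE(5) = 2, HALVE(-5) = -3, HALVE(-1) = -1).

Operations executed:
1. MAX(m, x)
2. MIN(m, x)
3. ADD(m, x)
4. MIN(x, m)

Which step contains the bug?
Step 1

Trace with buggy code:
Initial: m=6, x=-3
After step 1: m=6, x=-3
After step 2: m=-3, x=-3
After step 3: m=-6, x=-3
After step 4: m=-6, x=-6
Actual final m=-6, x=-6 ≠ expected m=6, x=3.
Step 1 is the only position where a single-operation replacement can produce the expected result.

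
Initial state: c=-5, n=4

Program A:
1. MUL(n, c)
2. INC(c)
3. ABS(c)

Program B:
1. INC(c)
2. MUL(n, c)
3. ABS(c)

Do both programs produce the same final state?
No

Program A final state: c=4, n=-20
Program B final state: c=4, n=-16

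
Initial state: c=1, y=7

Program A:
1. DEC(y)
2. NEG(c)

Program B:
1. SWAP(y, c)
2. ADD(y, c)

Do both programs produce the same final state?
No

Program A final state: c=-1, y=6
Program B final state: c=7, y=8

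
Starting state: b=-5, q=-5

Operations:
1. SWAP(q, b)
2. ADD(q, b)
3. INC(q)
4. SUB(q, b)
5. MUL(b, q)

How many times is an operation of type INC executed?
1

Counting INC operations:
Step 3: INC(q) ← INC
Total: 1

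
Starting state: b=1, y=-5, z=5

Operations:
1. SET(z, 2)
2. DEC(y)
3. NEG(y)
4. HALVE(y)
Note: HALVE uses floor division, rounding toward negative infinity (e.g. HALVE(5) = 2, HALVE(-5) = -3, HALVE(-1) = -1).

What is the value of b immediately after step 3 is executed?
b = 1

Tracing b through execution:
Initial: b = 1
After step 1 (SET(z, 2)): b = 1
After step 2 (DEC(y)): b = 1
After step 3 (NEG(y)): b = 1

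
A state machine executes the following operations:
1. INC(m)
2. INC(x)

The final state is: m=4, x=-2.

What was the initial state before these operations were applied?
m=3, x=-3

Working backwards:
Final state: m=4, x=-2
Before step 2 (INC(x)): m=4, x=-3
Before step 1 (INC(m)): m=3, x=-3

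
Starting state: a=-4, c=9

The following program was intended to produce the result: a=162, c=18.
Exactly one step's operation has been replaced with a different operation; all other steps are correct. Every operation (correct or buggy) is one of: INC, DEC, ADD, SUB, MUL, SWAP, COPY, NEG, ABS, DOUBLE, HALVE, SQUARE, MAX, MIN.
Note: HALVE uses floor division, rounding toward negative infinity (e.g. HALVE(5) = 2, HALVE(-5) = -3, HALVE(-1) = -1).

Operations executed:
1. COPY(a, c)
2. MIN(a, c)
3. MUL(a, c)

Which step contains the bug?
Step 2

Trace with buggy code:
Initial: a=-4, c=9
After step 1: a=9, c=9
After step 2: a=9, c=9
After step 3: a=81, c=9
Actual final a=81, c=9 ≠ expected a=162, c=18.
Step 2 is the only position where a single-operation replacement can produce the expected result.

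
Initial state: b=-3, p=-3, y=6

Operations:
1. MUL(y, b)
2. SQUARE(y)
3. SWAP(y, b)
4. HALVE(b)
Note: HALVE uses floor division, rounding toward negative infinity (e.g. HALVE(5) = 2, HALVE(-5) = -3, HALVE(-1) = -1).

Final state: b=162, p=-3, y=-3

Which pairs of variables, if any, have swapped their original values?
None

Comparing initial and final values:
p: -3 → -3
y: 6 → -3
b: -3 → 162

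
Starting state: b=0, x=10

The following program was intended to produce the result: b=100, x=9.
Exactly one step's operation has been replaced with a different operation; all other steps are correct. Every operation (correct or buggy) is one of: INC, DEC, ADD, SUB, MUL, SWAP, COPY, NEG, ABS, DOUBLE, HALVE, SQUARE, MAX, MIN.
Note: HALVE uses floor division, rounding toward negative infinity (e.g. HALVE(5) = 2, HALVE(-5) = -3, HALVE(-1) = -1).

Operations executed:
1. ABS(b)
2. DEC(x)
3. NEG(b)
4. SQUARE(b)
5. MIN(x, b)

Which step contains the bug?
Step 1

Trace with buggy code:
Initial: b=0, x=10
After step 1: b=0, x=10
After step 2: b=0, x=9
After step 3: b=0, x=9
After step 4: b=0, x=9
After step 5: b=0, x=0
Actual final b=0, x=0 ≠ expected b=100, x=9.
Step 1 is the only position where a single-operation replacement can produce the expected result.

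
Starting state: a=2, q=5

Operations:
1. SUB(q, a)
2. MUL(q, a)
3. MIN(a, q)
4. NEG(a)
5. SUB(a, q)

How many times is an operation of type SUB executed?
2

Counting SUB operations:
Step 1: SUB(q, a) ← SUB
Step 5: SUB(a, q) ← SUB
Total: 2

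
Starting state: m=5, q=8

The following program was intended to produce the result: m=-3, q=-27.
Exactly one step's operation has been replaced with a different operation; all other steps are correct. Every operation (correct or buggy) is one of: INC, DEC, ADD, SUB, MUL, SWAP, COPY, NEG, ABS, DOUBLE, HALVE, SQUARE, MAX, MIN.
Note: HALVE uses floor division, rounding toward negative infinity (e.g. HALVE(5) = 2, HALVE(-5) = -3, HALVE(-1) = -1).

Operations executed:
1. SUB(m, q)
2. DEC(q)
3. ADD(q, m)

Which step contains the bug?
Step 2

Trace with buggy code:
Initial: m=5, q=8
After step 1: m=-3, q=8
After step 2: m=-3, q=7
After step 3: m=-3, q=4
Actual final m=-3, q=4 ≠ expected m=-3, q=-27.
Step 2 is the only position where a single-operation replacement can produce the expected result.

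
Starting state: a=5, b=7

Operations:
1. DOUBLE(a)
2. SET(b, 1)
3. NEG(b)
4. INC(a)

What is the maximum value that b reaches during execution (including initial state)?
7

Values of b at each step:
Initial: b = 7 ← maximum
After step 1: b = 7
After step 2: b = 1
After step 3: b = -1
After step 4: b = -1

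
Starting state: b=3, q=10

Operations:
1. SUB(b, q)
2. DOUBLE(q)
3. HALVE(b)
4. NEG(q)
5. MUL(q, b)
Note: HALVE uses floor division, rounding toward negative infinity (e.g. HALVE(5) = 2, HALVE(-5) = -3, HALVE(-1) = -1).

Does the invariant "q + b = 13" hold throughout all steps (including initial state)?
No, violated after step 1

The invariant is violated after step 1.

State at each step:
Initial: b=3, q=10
After step 1: b=-7, q=10
After step 2: b=-7, q=20
After step 3: b=-4, q=20
After step 4: b=-4, q=-20
After step 5: b=-4, q=80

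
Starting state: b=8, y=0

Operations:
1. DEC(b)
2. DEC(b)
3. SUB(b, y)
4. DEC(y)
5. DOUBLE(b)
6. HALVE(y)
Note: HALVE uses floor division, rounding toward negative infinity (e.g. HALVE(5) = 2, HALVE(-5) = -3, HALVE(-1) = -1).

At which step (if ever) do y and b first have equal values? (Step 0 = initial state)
Never

y and b never become equal during execution.

Comparing values at each step:
Initial: y=0, b=8
After step 1: y=0, b=7
After step 2: y=0, b=6
After step 3: y=0, b=6
After step 4: y=-1, b=6
After step 5: y=-1, b=12
After step 6: y=-1, b=12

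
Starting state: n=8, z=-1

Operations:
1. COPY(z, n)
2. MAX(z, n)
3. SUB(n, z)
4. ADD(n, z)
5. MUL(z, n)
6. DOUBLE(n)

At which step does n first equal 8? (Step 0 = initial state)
Step 0

Tracing n:
Initial: n = 8 ← first occurrence
After step 1: n = 8
After step 2: n = 8
After step 3: n = 0
After step 4: n = 8
After step 5: n = 8
After step 6: n = 16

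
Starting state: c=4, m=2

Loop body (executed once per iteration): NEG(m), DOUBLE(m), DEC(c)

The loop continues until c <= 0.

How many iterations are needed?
4

Tracing iterations:
Initial: c=4, m=2
After iteration 1: c=3, m=-4
After iteration 2: c=2, m=8
After iteration 3: c=1, m=-16
After iteration 4: c=0, m=32
c <= 0 now holds, so the loop exits after 4 iterations.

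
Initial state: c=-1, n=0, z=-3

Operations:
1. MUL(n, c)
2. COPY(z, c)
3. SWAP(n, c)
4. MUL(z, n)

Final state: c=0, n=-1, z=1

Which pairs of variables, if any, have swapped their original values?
(c, n)

Comparing initial and final values:
z: -3 → 1
c: -1 → 0
n: 0 → -1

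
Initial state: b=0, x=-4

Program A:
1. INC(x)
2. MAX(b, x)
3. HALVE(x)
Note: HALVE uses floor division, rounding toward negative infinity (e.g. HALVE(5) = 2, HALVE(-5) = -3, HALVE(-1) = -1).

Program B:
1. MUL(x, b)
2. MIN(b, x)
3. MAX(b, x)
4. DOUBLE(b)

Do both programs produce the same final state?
No

Program A final state: b=0, x=-2
Program B final state: b=0, x=0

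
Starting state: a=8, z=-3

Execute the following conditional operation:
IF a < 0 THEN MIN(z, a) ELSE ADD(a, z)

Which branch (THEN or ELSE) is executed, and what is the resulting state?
Branch: ELSE, Final state: a=5, z=-3

Evaluating condition: a < 0
a = 8
Condition is False, so ELSE branch executes
After ADD(a, z): a=5, z=-3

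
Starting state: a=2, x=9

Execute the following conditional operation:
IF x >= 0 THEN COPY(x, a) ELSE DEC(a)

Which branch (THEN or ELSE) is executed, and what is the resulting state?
Branch: THEN, Final state: a=2, x=2

Evaluating condition: x >= 0
x = 9
Condition is True, so THEN branch executes
After COPY(x, a): a=2, x=2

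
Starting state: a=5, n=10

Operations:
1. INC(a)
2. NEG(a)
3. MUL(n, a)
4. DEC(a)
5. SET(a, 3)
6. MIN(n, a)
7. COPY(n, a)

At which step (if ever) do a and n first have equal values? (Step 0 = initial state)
Step 7

a and n first become equal after step 7.

Comparing values at each step:
Initial: a=5, n=10
After step 1: a=6, n=10
After step 2: a=-6, n=10
After step 3: a=-6, n=-60
After step 4: a=-7, n=-60
After step 5: a=3, n=-60
After step 6: a=3, n=-60
After step 7: a=3, n=3 ← equal!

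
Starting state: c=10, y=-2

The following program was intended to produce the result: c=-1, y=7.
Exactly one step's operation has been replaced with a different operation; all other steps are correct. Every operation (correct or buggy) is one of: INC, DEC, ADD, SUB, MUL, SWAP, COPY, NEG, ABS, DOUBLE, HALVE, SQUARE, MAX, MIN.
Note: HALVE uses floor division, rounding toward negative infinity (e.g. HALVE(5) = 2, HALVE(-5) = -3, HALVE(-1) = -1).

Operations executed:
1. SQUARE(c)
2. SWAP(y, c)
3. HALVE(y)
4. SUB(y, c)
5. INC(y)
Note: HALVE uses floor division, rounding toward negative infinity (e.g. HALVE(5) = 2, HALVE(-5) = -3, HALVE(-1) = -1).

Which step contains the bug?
Step 1

Trace with buggy code:
Initial: c=10, y=-2
After step 1: c=100, y=-2
After step 2: c=-2, y=100
After step 3: c=-2, y=50
After step 4: c=-2, y=52
After step 5: c=-2, y=53
Actual final c=-2, y=53 ≠ expected c=-1, y=7.
Step 1 is the only position where a single-operation replacement can produce the expected result.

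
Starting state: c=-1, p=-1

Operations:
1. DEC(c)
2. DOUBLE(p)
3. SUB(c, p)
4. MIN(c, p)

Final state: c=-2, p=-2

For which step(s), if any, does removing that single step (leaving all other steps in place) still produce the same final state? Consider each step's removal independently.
Step(s) 1, 3

Testing removal of each single step:
Without step 1: final = c=-2, p=-2 (same)
Without step 2: final = c=-1, p=-1 (different)
Without step 3: final = c=-2, p=-2 (same)
Without step 4: final = c=0, p=-2 (different)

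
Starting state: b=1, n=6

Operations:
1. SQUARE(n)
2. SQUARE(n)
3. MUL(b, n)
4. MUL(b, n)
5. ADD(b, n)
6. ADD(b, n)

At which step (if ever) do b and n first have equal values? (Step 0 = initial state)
Step 3

b and n first become equal after step 3.

Comparing values at each step:
Initial: b=1, n=6
After step 1: b=1, n=36
After step 2: b=1, n=1296
After step 3: b=1296, n=1296 ← equal!
After step 4: b=1679616, n=1296
After step 5: b=1680912, n=1296
After step 6: b=1682208, n=1296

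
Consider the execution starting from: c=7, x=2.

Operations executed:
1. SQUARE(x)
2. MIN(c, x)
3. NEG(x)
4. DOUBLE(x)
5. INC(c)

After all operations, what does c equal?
c = 5

Tracing execution:
Step 1: SQUARE(x) → c = 7
Step 2: MIN(c, x) → c = 4
Step 3: NEG(x) → c = 4
Step 4: DOUBLE(x) → c = 4
Step 5: INC(c) → c = 5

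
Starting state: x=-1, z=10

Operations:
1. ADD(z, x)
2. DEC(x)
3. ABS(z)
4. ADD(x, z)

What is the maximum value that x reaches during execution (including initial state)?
7

Values of x at each step:
Initial: x = -1
After step 1: x = -1
After step 2: x = -2
After step 3: x = -2
After step 4: x = 7 ← maximum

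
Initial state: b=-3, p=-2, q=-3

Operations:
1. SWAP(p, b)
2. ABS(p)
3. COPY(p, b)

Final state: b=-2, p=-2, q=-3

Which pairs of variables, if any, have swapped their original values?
None

Comparing initial and final values:
b: -3 → -2
q: -3 → -3
p: -2 → -2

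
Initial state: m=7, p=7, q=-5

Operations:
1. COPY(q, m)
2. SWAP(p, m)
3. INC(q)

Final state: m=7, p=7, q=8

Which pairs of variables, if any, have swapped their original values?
None

Comparing initial and final values:
p: 7 → 7
m: 7 → 7
q: -5 → 8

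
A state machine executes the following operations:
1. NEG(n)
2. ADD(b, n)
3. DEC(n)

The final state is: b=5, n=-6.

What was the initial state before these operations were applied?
b=10, n=5

Working backwards:
Final state: b=5, n=-6
Before step 3 (DEC(n)): b=5, n=-5
Before step 2 (ADD(b, n)): b=10, n=-5
Before step 1 (NEG(n)): b=10, n=5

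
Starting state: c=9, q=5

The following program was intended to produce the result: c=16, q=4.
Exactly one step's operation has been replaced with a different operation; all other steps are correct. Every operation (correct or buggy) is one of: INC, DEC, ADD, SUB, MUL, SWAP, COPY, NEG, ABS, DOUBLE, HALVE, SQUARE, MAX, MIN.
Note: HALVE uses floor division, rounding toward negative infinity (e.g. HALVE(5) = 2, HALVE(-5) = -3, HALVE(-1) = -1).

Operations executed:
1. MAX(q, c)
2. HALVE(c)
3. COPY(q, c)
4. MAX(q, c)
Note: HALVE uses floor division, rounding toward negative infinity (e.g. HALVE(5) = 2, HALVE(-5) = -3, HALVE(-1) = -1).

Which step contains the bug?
Step 4

Trace with buggy code:
Initial: c=9, q=5
After step 1: c=9, q=9
After step 2: c=4, q=9
After step 3: c=4, q=4
After step 4: c=4, q=4
Actual final c=4, q=4 ≠ expected c=16, q=4.
Step 4 is the only position where a single-operation replacement can produce the expected result.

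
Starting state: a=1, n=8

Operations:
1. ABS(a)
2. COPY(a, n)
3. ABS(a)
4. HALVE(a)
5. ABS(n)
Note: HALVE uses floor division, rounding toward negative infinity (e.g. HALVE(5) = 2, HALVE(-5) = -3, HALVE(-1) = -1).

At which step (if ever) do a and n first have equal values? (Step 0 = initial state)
Step 2

a and n first become equal after step 2.

Comparing values at each step:
Initial: a=1, n=8
After step 1: a=1, n=8
After step 2: a=8, n=8 ← equal!
After step 3: a=8, n=8 ← equal!
After step 4: a=4, n=8
After step 5: a=4, n=8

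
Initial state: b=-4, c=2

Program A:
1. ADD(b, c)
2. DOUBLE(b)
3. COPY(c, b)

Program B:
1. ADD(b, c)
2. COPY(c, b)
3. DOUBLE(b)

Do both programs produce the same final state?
No

Program A final state: b=-4, c=-4
Program B final state: b=-4, c=-2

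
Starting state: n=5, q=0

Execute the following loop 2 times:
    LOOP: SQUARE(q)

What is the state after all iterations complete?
n=5, q=0

Iteration trace:
Start: n=5, q=0
After iteration 1: n=5, q=0
After iteration 2: n=5, q=0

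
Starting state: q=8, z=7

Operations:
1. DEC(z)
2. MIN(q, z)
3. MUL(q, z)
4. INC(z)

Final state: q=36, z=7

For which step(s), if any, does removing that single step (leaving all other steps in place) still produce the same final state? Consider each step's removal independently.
None - removing any single step changes the final result

Testing removal of each single step:
Without step 1: final = q=49, z=8 (different)
Without step 2: final = q=48, z=7 (different)
Without step 3: final = q=6, z=7 (different)
Without step 4: final = q=36, z=6 (different)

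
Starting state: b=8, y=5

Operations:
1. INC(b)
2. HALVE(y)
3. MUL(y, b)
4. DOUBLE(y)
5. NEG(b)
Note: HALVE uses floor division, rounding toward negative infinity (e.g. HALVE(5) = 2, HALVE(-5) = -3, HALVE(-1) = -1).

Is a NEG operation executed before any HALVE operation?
No

First NEG: step 5
First HALVE: step 2
Since 5 > 2, HALVE comes first.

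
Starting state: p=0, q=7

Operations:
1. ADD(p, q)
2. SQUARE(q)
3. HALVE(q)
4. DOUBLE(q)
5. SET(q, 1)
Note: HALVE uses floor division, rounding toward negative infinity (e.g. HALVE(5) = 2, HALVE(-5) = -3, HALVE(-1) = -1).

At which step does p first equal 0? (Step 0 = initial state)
Step 0

Tracing p:
Initial: p = 0 ← first occurrence
After step 1: p = 7
After step 2: p = 7
After step 3: p = 7
After step 4: p = 7
After step 5: p = 7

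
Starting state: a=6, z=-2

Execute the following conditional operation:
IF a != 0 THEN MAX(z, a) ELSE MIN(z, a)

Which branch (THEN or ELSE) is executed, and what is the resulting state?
Branch: THEN, Final state: a=6, z=6

Evaluating condition: a != 0
a = 6
Condition is True, so THEN branch executes
After MAX(z, a): a=6, z=6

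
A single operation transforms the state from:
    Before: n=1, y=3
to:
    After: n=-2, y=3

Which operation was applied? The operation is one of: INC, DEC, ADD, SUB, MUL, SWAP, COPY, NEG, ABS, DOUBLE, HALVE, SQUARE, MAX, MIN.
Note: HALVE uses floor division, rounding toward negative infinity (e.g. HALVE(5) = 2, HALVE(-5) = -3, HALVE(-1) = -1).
SUB(n, y)

Analyzing the change:
Before: n=1, y=3
After: n=-2, y=3
Variable n changed from 1 to -2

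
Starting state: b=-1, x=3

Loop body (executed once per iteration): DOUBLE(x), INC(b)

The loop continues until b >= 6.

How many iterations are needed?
7

Tracing iterations:
Initial: b=-1, x=3
After iteration 1: b=0, x=6
After iteration 2: b=1, x=12
After iteration 3: b=2, x=24
After iteration 4: b=3, x=48
After iteration 5: b=4, x=96
After iteration 6: b=5, x=192
After iteration 7: b=6, x=384
b >= 6 now holds, so the loop exits after 7 iterations.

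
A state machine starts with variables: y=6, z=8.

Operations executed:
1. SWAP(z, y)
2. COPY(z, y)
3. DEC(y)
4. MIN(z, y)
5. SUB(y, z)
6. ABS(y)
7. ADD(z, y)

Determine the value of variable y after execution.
y = 0

Tracing execution:
Step 1: SWAP(z, y) → y = 8
Step 2: COPY(z, y) → y = 8
Step 3: DEC(y) → y = 7
Step 4: MIN(z, y) → y = 7
Step 5: SUB(y, z) → y = 0
Step 6: ABS(y) → y = 0
Step 7: ADD(z, y) → y = 0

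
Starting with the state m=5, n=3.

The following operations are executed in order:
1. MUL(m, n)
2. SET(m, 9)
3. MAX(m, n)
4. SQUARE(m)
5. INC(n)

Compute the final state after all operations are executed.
{m: 81, n: 4}

Step-by-step execution:
Initial: m=5, n=3
After step 1 (MUL(m, n)): m=15, n=3
After step 2 (SET(m, 9)): m=9, n=3
After step 3 (MAX(m, n)): m=9, n=3
After step 4 (SQUARE(m)): m=81, n=3
After step 5 (INC(n)): m=81, n=4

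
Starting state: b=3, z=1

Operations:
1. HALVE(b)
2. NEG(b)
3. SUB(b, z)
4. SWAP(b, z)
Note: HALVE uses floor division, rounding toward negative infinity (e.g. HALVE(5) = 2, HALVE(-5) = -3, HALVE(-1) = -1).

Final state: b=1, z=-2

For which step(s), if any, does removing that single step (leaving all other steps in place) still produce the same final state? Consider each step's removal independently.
None - removing any single step changes the final result

Testing removal of each single step:
Without step 1: final = b=1, z=-4 (different)
Without step 2: final = b=1, z=0 (different)
Without step 3: final = b=1, z=-1 (different)
Without step 4: final = b=-2, z=1 (different)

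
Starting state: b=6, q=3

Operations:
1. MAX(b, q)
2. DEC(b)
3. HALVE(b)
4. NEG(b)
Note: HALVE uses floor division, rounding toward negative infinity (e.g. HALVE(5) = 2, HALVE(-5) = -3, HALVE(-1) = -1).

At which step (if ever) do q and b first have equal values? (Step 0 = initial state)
Never

q and b never become equal during execution.

Comparing values at each step:
Initial: q=3, b=6
After step 1: q=3, b=6
After step 2: q=3, b=5
After step 3: q=3, b=2
After step 4: q=3, b=-2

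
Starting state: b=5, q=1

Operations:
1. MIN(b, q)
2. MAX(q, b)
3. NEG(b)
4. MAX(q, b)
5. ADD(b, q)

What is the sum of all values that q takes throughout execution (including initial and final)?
6

Values of q at each step:
Initial: q = 1
After step 1: q = 1
After step 2: q = 1
After step 3: q = 1
After step 4: q = 1
After step 5: q = 1
Sum = 1 + 1 + 1 + 1 + 1 + 1 = 6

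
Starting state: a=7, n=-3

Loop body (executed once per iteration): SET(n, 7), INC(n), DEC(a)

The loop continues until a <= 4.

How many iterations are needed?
3

Tracing iterations:
Initial: a=7, n=-3
After iteration 1: a=6, n=8
After iteration 2: a=5, n=8
After iteration 3: a=4, n=8
a <= 4 now holds, so the loop exits after 3 iterations.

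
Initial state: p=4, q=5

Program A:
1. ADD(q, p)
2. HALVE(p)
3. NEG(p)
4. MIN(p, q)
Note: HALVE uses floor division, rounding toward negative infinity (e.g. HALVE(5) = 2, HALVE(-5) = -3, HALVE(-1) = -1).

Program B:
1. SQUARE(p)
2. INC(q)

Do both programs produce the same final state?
No

Program A final state: p=-2, q=9
Program B final state: p=16, q=6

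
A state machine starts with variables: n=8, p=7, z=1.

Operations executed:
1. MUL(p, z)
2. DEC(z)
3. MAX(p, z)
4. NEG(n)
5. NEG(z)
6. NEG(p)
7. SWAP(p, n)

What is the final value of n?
n = -7

Tracing execution:
Step 1: MUL(p, z) → n = 8
Step 2: DEC(z) → n = 8
Step 3: MAX(p, z) → n = 8
Step 4: NEG(n) → n = -8
Step 5: NEG(z) → n = -8
Step 6: NEG(p) → n = -8
Step 7: SWAP(p, n) → n = -7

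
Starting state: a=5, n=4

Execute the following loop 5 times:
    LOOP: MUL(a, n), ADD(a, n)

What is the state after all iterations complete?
a=6484, n=4

Iteration trace:
Start: a=5, n=4
After iteration 1: a=24, n=4
After iteration 2: a=100, n=4
After iteration 3: a=404, n=4
After iteration 4: a=1620, n=4
After iteration 5: a=6484, n=4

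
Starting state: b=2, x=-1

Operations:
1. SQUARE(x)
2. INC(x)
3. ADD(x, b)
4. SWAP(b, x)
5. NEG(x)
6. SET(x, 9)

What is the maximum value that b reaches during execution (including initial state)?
4

Values of b at each step:
Initial: b = 2
After step 1: b = 2
After step 2: b = 2
After step 3: b = 2
After step 4: b = 4 ← maximum
After step 5: b = 4
After step 6: b = 4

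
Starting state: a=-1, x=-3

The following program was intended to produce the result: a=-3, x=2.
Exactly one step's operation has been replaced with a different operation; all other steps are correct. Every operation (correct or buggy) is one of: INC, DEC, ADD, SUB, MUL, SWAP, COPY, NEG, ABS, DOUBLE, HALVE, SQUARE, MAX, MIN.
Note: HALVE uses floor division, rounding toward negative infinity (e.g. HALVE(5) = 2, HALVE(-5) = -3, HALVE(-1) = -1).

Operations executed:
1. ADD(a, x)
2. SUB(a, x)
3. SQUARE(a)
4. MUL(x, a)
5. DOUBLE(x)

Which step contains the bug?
Step 4

Trace with buggy code:
Initial: a=-1, x=-3
After step 1: a=-4, x=-3
After step 2: a=-1, x=-3
After step 3: a=1, x=-3
After step 4: a=1, x=-3
After step 5: a=1, x=-6
Actual final a=1, x=-6 ≠ expected a=-3, x=2.
Step 4 is the only position where a single-operation replacement can produce the expected result.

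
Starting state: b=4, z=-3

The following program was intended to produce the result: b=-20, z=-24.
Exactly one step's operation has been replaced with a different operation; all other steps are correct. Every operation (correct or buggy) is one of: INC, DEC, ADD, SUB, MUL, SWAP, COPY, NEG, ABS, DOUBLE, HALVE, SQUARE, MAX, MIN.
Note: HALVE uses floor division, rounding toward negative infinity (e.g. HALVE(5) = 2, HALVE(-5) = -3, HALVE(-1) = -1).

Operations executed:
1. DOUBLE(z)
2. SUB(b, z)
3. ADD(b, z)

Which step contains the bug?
Step 2

Trace with buggy code:
Initial: b=4, z=-3
After step 1: b=4, z=-6
After step 2: b=10, z=-6
After step 3: b=4, z=-6
Actual final b=4, z=-6 ≠ expected b=-20, z=-24.
Step 2 is the only position where a single-operation replacement can produce the expected result.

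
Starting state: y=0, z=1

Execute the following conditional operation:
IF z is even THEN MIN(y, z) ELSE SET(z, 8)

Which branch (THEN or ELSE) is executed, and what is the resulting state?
Branch: ELSE, Final state: y=0, z=8

Evaluating condition: z is even
Condition is False, so ELSE branch executes
After SET(z, 8): y=0, z=8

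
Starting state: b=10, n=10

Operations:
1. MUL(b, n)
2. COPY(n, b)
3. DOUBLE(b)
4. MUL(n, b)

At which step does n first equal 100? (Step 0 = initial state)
Step 2

Tracing n:
Initial: n = 10
After step 1: n = 10
After step 2: n = 100 ← first occurrence
After step 3: n = 100
After step 4: n = 20000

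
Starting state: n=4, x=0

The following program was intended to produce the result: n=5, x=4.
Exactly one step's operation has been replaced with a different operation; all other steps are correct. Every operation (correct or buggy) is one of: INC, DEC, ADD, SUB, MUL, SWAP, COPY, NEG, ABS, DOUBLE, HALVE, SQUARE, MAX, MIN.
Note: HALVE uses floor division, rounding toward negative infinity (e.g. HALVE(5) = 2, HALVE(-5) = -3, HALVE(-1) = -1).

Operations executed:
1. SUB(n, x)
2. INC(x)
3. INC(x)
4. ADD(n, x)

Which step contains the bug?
Step 3

Trace with buggy code:
Initial: n=4, x=0
After step 1: n=4, x=0
After step 2: n=4, x=1
After step 3: n=4, x=2
After step 4: n=6, x=2
Actual final n=6, x=2 ≠ expected n=5, x=4.
Step 3 is the only position where a single-operation replacement can produce the expected result.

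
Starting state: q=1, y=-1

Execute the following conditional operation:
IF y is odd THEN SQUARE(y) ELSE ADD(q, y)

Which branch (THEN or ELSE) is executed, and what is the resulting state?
Branch: THEN, Final state: q=1, y=1

Evaluating condition: y is odd
Condition is True, so THEN branch executes
After SQUARE(y): q=1, y=1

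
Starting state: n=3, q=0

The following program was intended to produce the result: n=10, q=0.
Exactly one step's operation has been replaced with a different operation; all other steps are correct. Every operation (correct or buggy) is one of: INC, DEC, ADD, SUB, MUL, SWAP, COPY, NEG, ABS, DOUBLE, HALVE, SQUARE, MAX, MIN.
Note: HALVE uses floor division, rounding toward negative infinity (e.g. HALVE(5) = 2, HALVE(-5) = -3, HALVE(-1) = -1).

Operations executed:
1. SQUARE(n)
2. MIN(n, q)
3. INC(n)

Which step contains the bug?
Step 2

Trace with buggy code:
Initial: n=3, q=0
After step 1: n=9, q=0
After step 2: n=0, q=0
After step 3: n=1, q=0
Actual final n=1, q=0 ≠ expected n=10, q=0.
Step 2 is the only position where a single-operation replacement can produce the expected result.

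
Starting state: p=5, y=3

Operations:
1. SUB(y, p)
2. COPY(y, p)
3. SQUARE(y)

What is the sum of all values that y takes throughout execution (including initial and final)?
31

Values of y at each step:
Initial: y = 3
After step 1: y = -2
After step 2: y = 5
After step 3: y = 25
Sum = 3 + -2 + 5 + 25 = 31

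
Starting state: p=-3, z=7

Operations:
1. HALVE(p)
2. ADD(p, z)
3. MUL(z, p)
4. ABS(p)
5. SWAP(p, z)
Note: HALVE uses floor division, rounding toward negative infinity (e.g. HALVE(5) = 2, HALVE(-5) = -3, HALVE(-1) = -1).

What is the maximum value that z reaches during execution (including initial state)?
35

Values of z at each step:
Initial: z = 7
After step 1: z = 7
After step 2: z = 7
After step 3: z = 35 ← maximum
After step 4: z = 35
After step 5: z = 5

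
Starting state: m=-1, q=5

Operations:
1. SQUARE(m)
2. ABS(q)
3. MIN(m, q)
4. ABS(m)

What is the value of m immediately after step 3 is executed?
m = 1

Tracing m through execution:
Initial: m = -1
After step 1 (SQUARE(m)): m = 1
After step 2 (ABS(q)): m = 1
After step 3 (MIN(m, q)): m = 1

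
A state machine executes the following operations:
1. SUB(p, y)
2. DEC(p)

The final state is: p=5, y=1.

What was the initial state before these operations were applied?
p=7, y=1

Working backwards:
Final state: p=5, y=1
Before step 2 (DEC(p)): p=6, y=1
Before step 1 (SUB(p, y)): p=7, y=1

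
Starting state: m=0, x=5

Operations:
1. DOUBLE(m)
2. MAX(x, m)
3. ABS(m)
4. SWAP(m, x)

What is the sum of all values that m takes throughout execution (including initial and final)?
5

Values of m at each step:
Initial: m = 0
After step 1: m = 0
After step 2: m = 0
After step 3: m = 0
After step 4: m = 5
Sum = 0 + 0 + 0 + 0 + 5 = 5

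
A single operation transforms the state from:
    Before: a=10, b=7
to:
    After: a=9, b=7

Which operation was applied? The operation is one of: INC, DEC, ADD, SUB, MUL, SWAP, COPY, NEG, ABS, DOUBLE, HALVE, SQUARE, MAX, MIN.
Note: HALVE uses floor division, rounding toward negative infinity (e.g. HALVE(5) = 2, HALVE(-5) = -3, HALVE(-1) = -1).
DEC(a)

Analyzing the change:
Before: a=10, b=7
After: a=9, b=7
Variable a changed from 10 to 9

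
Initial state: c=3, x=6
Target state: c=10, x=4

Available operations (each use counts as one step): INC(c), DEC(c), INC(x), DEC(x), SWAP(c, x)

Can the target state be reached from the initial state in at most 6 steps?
Yes

Path (6 steps): INC(c) → INC(x) → INC(x) → INC(x) → INC(x) → SWAP(c, x)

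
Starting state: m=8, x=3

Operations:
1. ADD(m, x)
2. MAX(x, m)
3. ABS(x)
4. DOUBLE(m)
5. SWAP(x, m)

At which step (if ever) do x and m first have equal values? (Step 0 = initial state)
Step 2

x and m first become equal after step 2.

Comparing values at each step:
Initial: x=3, m=8
After step 1: x=3, m=11
After step 2: x=11, m=11 ← equal!
After step 3: x=11, m=11 ← equal!
After step 4: x=11, m=22
After step 5: x=22, m=11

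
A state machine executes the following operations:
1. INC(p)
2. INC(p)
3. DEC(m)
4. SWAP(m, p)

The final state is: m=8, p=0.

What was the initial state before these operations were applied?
m=1, p=6

Working backwards:
Final state: m=8, p=0
Before step 4 (SWAP(m, p)): m=0, p=8
Before step 3 (DEC(m)): m=1, p=8
Before step 2 (INC(p)): m=1, p=7
Before step 1 (INC(p)): m=1, p=6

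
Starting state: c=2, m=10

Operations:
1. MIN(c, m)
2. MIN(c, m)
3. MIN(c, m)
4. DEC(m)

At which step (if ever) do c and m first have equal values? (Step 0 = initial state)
Never

c and m never become equal during execution.

Comparing values at each step:
Initial: c=2, m=10
After step 1: c=2, m=10
After step 2: c=2, m=10
After step 3: c=2, m=10
After step 4: c=2, m=9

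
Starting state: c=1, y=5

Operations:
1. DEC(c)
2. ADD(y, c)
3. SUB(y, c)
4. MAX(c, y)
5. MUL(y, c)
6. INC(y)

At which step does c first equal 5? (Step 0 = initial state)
Step 4

Tracing c:
Initial: c = 1
After step 1: c = 0
After step 2: c = 0
After step 3: c = 0
After step 4: c = 5 ← first occurrence
After step 5: c = 5
After step 6: c = 5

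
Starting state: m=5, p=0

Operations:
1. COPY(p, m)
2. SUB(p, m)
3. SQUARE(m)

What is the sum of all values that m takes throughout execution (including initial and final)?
40

Values of m at each step:
Initial: m = 5
After step 1: m = 5
After step 2: m = 5
After step 3: m = 25
Sum = 5 + 5 + 5 + 25 = 40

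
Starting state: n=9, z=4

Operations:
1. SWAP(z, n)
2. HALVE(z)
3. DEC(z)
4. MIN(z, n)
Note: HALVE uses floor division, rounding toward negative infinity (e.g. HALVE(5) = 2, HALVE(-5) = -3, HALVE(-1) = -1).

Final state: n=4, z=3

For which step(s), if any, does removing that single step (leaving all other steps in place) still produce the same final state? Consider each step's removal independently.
Step(s) 4

Testing removal of each single step:
Without step 1: final = n=9, z=1 (different)
Without step 2: final = n=4, z=4 (different)
Without step 3: final = n=4, z=4 (different)
Without step 4: final = n=4, z=3 (same)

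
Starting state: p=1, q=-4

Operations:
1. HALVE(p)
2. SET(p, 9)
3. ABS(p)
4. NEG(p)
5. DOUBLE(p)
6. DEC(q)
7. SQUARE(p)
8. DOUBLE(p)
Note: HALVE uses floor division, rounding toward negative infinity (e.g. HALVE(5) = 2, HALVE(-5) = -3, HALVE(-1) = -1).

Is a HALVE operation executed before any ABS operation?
Yes

First HALVE: step 1
First ABS: step 3
Since 1 < 3, HALVE comes first.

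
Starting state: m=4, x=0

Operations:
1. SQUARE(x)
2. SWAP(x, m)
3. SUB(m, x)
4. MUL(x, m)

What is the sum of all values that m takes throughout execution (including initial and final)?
0

Values of m at each step:
Initial: m = 4
After step 1: m = 4
After step 2: m = 0
After step 3: m = -4
After step 4: m = -4
Sum = 4 + 4 + 0 + -4 + -4 = 0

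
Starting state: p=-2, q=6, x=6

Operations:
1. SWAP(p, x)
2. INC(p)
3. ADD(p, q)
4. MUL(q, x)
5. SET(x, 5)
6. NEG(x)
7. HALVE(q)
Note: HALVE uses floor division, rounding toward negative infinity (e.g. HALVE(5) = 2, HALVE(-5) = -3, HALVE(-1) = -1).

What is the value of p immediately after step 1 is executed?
p = 6

Tracing p through execution:
Initial: p = -2
After step 1 (SWAP(p, x)): p = 6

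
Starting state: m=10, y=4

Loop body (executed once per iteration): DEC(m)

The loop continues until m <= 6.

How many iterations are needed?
4

Tracing iterations:
Initial: m=10, y=4
After iteration 1: m=9, y=4
After iteration 2: m=8, y=4
After iteration 3: m=7, y=4
After iteration 4: m=6, y=4
m <= 6 now holds, so the loop exits after 4 iterations.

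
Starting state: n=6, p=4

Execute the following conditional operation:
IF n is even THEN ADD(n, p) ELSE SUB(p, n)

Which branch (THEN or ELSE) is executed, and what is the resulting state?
Branch: THEN, Final state: n=10, p=4

Evaluating condition: n is even
Condition is True, so THEN branch executes
After ADD(n, p): n=10, p=4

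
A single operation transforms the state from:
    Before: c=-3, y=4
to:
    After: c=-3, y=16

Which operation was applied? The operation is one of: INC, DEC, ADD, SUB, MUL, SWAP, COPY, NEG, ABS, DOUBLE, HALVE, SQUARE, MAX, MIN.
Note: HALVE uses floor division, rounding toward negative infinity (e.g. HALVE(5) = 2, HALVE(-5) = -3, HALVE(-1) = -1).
SQUARE(y)

Analyzing the change:
Before: c=-3, y=4
After: c=-3, y=16
Variable y changed from 4 to 16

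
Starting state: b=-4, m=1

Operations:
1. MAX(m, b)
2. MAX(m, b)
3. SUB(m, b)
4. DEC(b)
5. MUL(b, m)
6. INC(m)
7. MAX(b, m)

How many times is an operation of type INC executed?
1

Counting INC operations:
Step 6: INC(m) ← INC
Total: 1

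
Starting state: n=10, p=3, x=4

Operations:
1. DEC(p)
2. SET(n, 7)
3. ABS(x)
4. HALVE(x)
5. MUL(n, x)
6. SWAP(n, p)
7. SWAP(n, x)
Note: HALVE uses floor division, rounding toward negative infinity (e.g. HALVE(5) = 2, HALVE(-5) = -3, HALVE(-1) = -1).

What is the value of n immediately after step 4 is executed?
n = 7

Tracing n through execution:
Initial: n = 10
After step 1 (DEC(p)): n = 10
After step 2 (SET(n, 7)): n = 7
After step 3 (ABS(x)): n = 7
After step 4 (HALVE(x)): n = 7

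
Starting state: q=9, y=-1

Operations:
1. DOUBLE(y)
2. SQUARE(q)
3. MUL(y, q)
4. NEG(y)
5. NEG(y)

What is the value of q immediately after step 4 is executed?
q = 81

Tracing q through execution:
Initial: q = 9
After step 1 (DOUBLE(y)): q = 9
After step 2 (SQUARE(q)): q = 81
After step 3 (MUL(y, q)): q = 81
After step 4 (NEG(y)): q = 81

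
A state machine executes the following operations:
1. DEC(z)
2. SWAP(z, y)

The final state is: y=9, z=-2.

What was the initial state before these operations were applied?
y=-2, z=10

Working backwards:
Final state: y=9, z=-2
Before step 2 (SWAP(z, y)): y=-2, z=9
Before step 1 (DEC(z)): y=-2, z=10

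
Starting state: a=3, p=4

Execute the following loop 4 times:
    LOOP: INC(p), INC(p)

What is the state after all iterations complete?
a=3, p=12

Iteration trace:
Start: a=3, p=4
After iteration 1: a=3, p=6
After iteration 2: a=3, p=8
After iteration 3: a=3, p=10
After iteration 4: a=3, p=12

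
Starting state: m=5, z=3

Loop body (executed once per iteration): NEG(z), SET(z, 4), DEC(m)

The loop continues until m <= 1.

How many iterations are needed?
4

Tracing iterations:
Initial: m=5, z=3
After iteration 1: m=4, z=4
After iteration 2: m=3, z=4
After iteration 3: m=2, z=4
After iteration 4: m=1, z=4
m <= 1 now holds, so the loop exits after 4 iterations.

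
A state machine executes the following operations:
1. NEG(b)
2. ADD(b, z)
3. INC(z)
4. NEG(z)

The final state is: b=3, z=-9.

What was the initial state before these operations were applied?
b=5, z=8

Working backwards:
Final state: b=3, z=-9
Before step 4 (NEG(z)): b=3, z=9
Before step 3 (INC(z)): b=3, z=8
Before step 2 (ADD(b, z)): b=-5, z=8
Before step 1 (NEG(b)): b=5, z=8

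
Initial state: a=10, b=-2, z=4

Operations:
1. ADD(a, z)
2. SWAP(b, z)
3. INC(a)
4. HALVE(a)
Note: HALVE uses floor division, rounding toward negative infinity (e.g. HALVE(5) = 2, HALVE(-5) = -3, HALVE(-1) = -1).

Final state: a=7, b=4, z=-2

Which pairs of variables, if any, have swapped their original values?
(z, b)

Comparing initial and final values:
a: 10 → 7
z: 4 → -2
b: -2 → 4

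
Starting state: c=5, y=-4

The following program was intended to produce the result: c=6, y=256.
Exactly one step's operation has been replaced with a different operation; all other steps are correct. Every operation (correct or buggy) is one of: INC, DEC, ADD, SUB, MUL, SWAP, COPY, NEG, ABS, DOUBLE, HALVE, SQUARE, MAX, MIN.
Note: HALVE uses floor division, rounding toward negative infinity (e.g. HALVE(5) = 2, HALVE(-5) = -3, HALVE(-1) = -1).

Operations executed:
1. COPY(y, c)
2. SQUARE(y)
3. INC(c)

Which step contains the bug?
Step 1

Trace with buggy code:
Initial: c=5, y=-4
After step 1: c=5, y=5
After step 2: c=5, y=25
After step 3: c=6, y=25
Actual final c=6, y=25 ≠ expected c=6, y=256.
Step 1 is the only position where a single-operation replacement can produce the expected result.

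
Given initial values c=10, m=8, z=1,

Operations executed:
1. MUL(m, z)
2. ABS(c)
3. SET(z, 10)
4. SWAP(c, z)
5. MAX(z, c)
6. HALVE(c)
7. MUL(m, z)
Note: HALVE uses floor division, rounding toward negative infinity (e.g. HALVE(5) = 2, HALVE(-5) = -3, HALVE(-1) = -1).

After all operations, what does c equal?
c = 5

Tracing execution:
Step 1: MUL(m, z) → c = 10
Step 2: ABS(c) → c = 10
Step 3: SET(z, 10) → c = 10
Step 4: SWAP(c, z) → c = 10
Step 5: MAX(z, c) → c = 10
Step 6: HALVE(c) → c = 5
Step 7: MUL(m, z) → c = 5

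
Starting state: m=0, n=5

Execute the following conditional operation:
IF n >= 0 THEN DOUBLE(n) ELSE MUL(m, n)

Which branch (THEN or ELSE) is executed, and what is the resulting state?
Branch: THEN, Final state: m=0, n=10

Evaluating condition: n >= 0
n = 5
Condition is True, so THEN branch executes
After DOUBLE(n): m=0, n=10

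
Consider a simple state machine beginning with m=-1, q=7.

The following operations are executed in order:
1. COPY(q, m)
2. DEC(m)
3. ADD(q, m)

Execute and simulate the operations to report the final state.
{m: -2, q: -3}

Step-by-step execution:
Initial: m=-1, q=7
After step 1 (COPY(q, m)): m=-1, q=-1
After step 2 (DEC(m)): m=-2, q=-1
After step 3 (ADD(q, m)): m=-2, q=-3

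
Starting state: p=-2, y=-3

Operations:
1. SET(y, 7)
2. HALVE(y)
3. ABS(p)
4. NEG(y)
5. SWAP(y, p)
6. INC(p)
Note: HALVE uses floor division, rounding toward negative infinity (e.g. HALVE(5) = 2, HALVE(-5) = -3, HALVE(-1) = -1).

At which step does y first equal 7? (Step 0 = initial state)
Step 1

Tracing y:
Initial: y = -3
After step 1: y = 7 ← first occurrence
After step 2: y = 3
After step 3: y = 3
After step 4: y = -3
After step 5: y = 2
After step 6: y = 2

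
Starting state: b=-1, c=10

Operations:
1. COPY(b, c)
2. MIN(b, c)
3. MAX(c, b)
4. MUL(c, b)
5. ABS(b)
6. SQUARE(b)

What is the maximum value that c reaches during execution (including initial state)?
100

Values of c at each step:
Initial: c = 10
After step 1: c = 10
After step 2: c = 10
After step 3: c = 10
After step 4: c = 100 ← maximum
After step 5: c = 100
After step 6: c = 100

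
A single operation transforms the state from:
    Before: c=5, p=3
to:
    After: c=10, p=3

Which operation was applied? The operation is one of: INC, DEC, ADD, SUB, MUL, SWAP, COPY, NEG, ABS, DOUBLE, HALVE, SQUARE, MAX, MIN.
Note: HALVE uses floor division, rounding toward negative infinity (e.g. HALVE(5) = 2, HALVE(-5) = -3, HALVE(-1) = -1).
DOUBLE(c)

Analyzing the change:
Before: c=5, p=3
After: c=10, p=3
Variable c changed from 5 to 10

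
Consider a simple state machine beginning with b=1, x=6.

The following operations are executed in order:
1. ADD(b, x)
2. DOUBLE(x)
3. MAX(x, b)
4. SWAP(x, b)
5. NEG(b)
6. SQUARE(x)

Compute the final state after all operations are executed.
{b: -12, x: 49}

Step-by-step execution:
Initial: b=1, x=6
After step 1 (ADD(b, x)): b=7, x=6
After step 2 (DOUBLE(x)): b=7, x=12
After step 3 (MAX(x, b)): b=7, x=12
After step 4 (SWAP(x, b)): b=12, x=7
After step 5 (NEG(b)): b=-12, x=7
After step 6 (SQUARE(x)): b=-12, x=49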